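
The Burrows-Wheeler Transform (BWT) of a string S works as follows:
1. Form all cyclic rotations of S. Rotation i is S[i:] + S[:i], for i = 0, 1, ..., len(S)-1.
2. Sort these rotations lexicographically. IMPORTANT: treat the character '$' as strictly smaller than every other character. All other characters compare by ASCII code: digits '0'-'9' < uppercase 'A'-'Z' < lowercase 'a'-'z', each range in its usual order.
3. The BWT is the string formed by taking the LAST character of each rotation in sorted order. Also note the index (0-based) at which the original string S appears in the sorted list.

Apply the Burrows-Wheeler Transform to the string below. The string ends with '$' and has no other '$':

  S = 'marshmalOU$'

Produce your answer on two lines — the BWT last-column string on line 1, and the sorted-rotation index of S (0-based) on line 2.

Answer: UlOmmsah$ar
8

Derivation:
All 11 rotations (rotation i = S[i:]+S[:i]):
  rot[0] = marshmalOU$
  rot[1] = arshmalOU$m
  rot[2] = rshmalOU$ma
  rot[3] = shmalOU$mar
  rot[4] = hmalOU$mars
  rot[5] = malOU$marsh
  rot[6] = alOU$marshm
  rot[7] = lOU$marshma
  rot[8] = OU$marshmal
  rot[9] = U$marshmalO
  rot[10] = $marshmalOU
Sorted (with $ < everything):
  sorted[0] = $marshmalOU  (last char: 'U')
  sorted[1] = OU$marshmal  (last char: 'l')
  sorted[2] = U$marshmalO  (last char: 'O')
  sorted[3] = alOU$marshm  (last char: 'm')
  sorted[4] = arshmalOU$m  (last char: 'm')
  sorted[5] = hmalOU$mars  (last char: 's')
  sorted[6] = lOU$marshma  (last char: 'a')
  sorted[7] = malOU$marsh  (last char: 'h')
  sorted[8] = marshmalOU$  (last char: '$')
  sorted[9] = rshmalOU$ma  (last char: 'a')
  sorted[10] = shmalOU$mar  (last char: 'r')
Last column: UlOmmsah$ar
Original string S is at sorted index 8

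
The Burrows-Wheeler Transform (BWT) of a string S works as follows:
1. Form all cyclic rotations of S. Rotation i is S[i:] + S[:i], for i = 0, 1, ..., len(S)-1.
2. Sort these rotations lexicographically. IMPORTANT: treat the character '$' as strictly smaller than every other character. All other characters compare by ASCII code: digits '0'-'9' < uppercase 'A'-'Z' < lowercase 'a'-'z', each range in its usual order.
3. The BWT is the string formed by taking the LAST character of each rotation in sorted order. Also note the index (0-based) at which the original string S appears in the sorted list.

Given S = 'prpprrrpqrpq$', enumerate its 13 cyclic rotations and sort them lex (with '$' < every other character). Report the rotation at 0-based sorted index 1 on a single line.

Answer: pprrrpqrpq$pr

Derivation:
All 13 rotations (rotation i = S[i:]+S[:i]):
  rot[0] = prpprrrpqrpq$
  rot[1] = rpprrrpqrpq$p
  rot[2] = pprrrpqrpq$pr
  rot[3] = prrrpqrpq$prp
  rot[4] = rrrpqrpq$prpp
  rot[5] = rrpqrpq$prppr
  rot[6] = rpqrpq$prpprr
  rot[7] = pqrpq$prpprrr
  rot[8] = qrpq$prpprrrp
  rot[9] = rpq$prpprrrpq
  rot[10] = pq$prpprrrpqr
  rot[11] = q$prpprrrpqrp
  rot[12] = $prpprrrpqrpq
Sorted (with $ < everything):
  sorted[0] = $prpprrrpqrpq
  sorted[1] = pprrrpqrpq$pr
  sorted[2] = pq$prpprrrpqr
  sorted[3] = pqrpq$prpprrr
  sorted[4] = prpprrrpqrpq$
  sorted[5] = prrrpqrpq$prp
  sorted[6] = q$prpprrrpqrp
  sorted[7] = qrpq$prpprrrp
  sorted[8] = rpprrrpqrpq$p
  sorted[9] = rpq$prpprrrpq
  sorted[10] = rpqrpq$prpprr
  sorted[11] = rrpqrpq$prppr
  sorted[12] = rrrpqrpq$prpp
sorted[1] = pprrrpqrpq$pr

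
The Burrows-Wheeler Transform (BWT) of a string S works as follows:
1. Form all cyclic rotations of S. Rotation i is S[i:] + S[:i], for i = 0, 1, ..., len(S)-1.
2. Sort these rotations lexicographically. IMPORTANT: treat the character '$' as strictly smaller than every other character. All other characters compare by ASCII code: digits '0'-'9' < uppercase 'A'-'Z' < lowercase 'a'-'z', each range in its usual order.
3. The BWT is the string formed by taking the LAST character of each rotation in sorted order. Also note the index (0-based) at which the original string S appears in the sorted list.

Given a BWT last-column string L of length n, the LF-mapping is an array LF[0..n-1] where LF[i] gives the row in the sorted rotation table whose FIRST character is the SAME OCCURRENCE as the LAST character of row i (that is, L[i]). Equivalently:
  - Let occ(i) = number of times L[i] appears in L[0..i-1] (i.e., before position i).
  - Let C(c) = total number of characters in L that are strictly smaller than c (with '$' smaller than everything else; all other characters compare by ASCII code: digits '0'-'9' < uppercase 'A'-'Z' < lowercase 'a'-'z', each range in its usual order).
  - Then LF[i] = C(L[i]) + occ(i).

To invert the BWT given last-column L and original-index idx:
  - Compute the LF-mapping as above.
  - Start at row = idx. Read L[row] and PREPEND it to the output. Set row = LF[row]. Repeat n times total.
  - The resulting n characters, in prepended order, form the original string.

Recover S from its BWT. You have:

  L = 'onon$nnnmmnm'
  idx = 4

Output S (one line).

Answer: nmnnnnmomno$

Derivation:
LF mapping: 10 4 11 5 0 6 7 8 1 2 9 3
Walk LF starting at row 4, prepending L[row]:
  step 1: row=4, L[4]='$', prepend. Next row=LF[4]=0
  step 2: row=0, L[0]='o', prepend. Next row=LF[0]=10
  step 3: row=10, L[10]='n', prepend. Next row=LF[10]=9
  step 4: row=9, L[9]='m', prepend. Next row=LF[9]=2
  step 5: row=2, L[2]='o', prepend. Next row=LF[2]=11
  step 6: row=11, L[11]='m', prepend. Next row=LF[11]=3
  step 7: row=3, L[3]='n', prepend. Next row=LF[3]=5
  step 8: row=5, L[5]='n', prepend. Next row=LF[5]=6
  step 9: row=6, L[6]='n', prepend. Next row=LF[6]=7
  step 10: row=7, L[7]='n', prepend. Next row=LF[7]=8
  step 11: row=8, L[8]='m', prepend. Next row=LF[8]=1
  step 12: row=1, L[1]='n', prepend. Next row=LF[1]=4
Reversed output: nmnnnnmomno$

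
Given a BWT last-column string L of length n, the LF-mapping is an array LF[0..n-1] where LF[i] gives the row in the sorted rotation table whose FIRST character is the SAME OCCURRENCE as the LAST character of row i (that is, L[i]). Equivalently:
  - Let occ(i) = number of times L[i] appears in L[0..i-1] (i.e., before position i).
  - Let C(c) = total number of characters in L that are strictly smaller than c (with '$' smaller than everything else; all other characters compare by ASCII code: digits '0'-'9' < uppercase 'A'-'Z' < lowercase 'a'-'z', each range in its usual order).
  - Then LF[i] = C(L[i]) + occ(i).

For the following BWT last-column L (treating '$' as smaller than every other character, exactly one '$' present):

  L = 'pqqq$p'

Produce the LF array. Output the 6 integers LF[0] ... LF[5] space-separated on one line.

Char counts: '$':1, 'p':2, 'q':3
C (first-col start): C('$')=0, C('p')=1, C('q')=3
L[0]='p': occ=0, LF[0]=C('p')+0=1+0=1
L[1]='q': occ=0, LF[1]=C('q')+0=3+0=3
L[2]='q': occ=1, LF[2]=C('q')+1=3+1=4
L[3]='q': occ=2, LF[3]=C('q')+2=3+2=5
L[4]='$': occ=0, LF[4]=C('$')+0=0+0=0
L[5]='p': occ=1, LF[5]=C('p')+1=1+1=2

Answer: 1 3 4 5 0 2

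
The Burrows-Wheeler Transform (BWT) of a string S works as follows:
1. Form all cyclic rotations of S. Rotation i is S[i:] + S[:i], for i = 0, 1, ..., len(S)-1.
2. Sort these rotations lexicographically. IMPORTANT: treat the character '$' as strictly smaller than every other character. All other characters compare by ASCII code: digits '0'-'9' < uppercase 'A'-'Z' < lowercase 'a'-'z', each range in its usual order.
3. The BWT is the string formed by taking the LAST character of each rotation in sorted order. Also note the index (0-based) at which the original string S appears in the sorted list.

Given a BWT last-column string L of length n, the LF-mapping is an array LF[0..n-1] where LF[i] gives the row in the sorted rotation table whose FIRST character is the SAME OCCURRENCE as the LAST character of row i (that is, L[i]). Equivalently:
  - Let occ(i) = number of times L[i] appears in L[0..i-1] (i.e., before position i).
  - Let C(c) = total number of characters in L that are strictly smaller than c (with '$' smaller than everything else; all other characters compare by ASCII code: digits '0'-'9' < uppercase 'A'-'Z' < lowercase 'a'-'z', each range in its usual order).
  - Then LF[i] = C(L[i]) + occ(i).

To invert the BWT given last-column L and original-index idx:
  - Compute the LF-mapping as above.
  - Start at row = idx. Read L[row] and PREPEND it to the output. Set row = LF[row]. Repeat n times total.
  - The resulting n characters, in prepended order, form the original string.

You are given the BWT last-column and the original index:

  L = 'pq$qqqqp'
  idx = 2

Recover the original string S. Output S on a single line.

Answer: pqqqqqp$

Derivation:
LF mapping: 1 3 0 4 5 6 7 2
Walk LF starting at row 2, prepending L[row]:
  step 1: row=2, L[2]='$', prepend. Next row=LF[2]=0
  step 2: row=0, L[0]='p', prepend. Next row=LF[0]=1
  step 3: row=1, L[1]='q', prepend. Next row=LF[1]=3
  step 4: row=3, L[3]='q', prepend. Next row=LF[3]=4
  step 5: row=4, L[4]='q', prepend. Next row=LF[4]=5
  step 6: row=5, L[5]='q', prepend. Next row=LF[5]=6
  step 7: row=6, L[6]='q', prepend. Next row=LF[6]=7
  step 8: row=7, L[7]='p', prepend. Next row=LF[7]=2
Reversed output: pqqqqqp$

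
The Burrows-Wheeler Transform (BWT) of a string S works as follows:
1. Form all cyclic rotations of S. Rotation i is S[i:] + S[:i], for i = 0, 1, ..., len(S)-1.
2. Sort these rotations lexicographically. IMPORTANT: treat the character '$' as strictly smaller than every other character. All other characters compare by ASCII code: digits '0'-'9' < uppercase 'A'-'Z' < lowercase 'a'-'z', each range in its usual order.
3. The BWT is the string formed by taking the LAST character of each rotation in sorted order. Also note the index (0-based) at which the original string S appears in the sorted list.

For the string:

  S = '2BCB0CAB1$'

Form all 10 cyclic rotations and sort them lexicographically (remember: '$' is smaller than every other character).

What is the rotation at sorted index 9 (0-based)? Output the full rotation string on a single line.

All 10 rotations (rotation i = S[i:]+S[:i]):
  rot[0] = 2BCB0CAB1$
  rot[1] = BCB0CAB1$2
  rot[2] = CB0CAB1$2B
  rot[3] = B0CAB1$2BC
  rot[4] = 0CAB1$2BCB
  rot[5] = CAB1$2BCB0
  rot[6] = AB1$2BCB0C
  rot[7] = B1$2BCB0CA
  rot[8] = 1$2BCB0CAB
  rot[9] = $2BCB0CAB1
Sorted (with $ < everything):
  sorted[0] = $2BCB0CAB1
  sorted[1] = 0CAB1$2BCB
  sorted[2] = 1$2BCB0CAB
  sorted[3] = 2BCB0CAB1$
  sorted[4] = AB1$2BCB0C
  sorted[5] = B0CAB1$2BC
  sorted[6] = B1$2BCB0CA
  sorted[7] = BCB0CAB1$2
  sorted[8] = CAB1$2BCB0
  sorted[9] = CB0CAB1$2B
sorted[9] = CB0CAB1$2B

Answer: CB0CAB1$2B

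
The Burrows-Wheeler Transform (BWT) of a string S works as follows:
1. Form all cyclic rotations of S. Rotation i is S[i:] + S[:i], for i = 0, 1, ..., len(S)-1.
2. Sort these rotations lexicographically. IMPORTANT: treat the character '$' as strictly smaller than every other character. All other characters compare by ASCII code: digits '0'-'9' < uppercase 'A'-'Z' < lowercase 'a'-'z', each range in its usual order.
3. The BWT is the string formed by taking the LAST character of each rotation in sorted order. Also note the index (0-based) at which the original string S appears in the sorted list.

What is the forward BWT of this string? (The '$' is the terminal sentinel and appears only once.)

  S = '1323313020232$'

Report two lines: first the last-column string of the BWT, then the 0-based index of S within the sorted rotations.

Answer: 2323$300313212
4

Derivation:
All 14 rotations (rotation i = S[i:]+S[:i]):
  rot[0] = 1323313020232$
  rot[1] = 323313020232$1
  rot[2] = 23313020232$13
  rot[3] = 3313020232$132
  rot[4] = 313020232$1323
  rot[5] = 13020232$13233
  rot[6] = 3020232$132331
  rot[7] = 020232$1323313
  rot[8] = 20232$13233130
  rot[9] = 0232$132331302
  rot[10] = 232$1323313020
  rot[11] = 32$13233130202
  rot[12] = 2$132331302023
  rot[13] = $1323313020232
Sorted (with $ < everything):
  sorted[0] = $1323313020232  (last char: '2')
  sorted[1] = 020232$1323313  (last char: '3')
  sorted[2] = 0232$132331302  (last char: '2')
  sorted[3] = 13020232$13233  (last char: '3')
  sorted[4] = 1323313020232$  (last char: '$')
  sorted[5] = 2$132331302023  (last char: '3')
  sorted[6] = 20232$13233130  (last char: '0')
  sorted[7] = 232$1323313020  (last char: '0')
  sorted[8] = 23313020232$13  (last char: '3')
  sorted[9] = 3020232$132331  (last char: '1')
  sorted[10] = 313020232$1323  (last char: '3')
  sorted[11] = 32$13233130202  (last char: '2')
  sorted[12] = 323313020232$1  (last char: '1')
  sorted[13] = 3313020232$132  (last char: '2')
Last column: 2323$300313212
Original string S is at sorted index 4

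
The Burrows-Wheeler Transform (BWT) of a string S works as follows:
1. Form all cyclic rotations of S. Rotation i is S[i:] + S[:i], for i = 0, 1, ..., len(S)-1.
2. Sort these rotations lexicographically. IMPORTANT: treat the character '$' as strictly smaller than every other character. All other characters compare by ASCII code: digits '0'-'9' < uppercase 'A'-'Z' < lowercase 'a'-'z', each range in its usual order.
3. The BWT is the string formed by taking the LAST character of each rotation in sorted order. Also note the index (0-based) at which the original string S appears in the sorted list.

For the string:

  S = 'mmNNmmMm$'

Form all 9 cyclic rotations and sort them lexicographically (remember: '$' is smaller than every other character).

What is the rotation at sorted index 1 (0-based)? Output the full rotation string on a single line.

Answer: Mm$mmNNmm

Derivation:
All 9 rotations (rotation i = S[i:]+S[:i]):
  rot[0] = mmNNmmMm$
  rot[1] = mNNmmMm$m
  rot[2] = NNmmMm$mm
  rot[3] = NmmMm$mmN
  rot[4] = mmMm$mmNN
  rot[5] = mMm$mmNNm
  rot[6] = Mm$mmNNmm
  rot[7] = m$mmNNmmM
  rot[8] = $mmNNmmMm
Sorted (with $ < everything):
  sorted[0] = $mmNNmmMm
  sorted[1] = Mm$mmNNmm
  sorted[2] = NNmmMm$mm
  sorted[3] = NmmMm$mmN
  sorted[4] = m$mmNNmmM
  sorted[5] = mMm$mmNNm
  sorted[6] = mNNmmMm$m
  sorted[7] = mmMm$mmNN
  sorted[8] = mmNNmmMm$
sorted[1] = Mm$mmNNmm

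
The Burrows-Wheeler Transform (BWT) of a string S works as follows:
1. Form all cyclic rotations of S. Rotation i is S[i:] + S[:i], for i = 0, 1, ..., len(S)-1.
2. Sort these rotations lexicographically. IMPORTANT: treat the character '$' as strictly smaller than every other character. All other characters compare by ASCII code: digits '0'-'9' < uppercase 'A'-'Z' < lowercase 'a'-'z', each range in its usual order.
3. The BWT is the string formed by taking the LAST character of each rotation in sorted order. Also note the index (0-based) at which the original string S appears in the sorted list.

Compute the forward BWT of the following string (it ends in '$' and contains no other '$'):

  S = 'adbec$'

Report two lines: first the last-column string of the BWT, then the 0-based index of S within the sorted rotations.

Answer: c$deab
1

Derivation:
All 6 rotations (rotation i = S[i:]+S[:i]):
  rot[0] = adbec$
  rot[1] = dbec$a
  rot[2] = bec$ad
  rot[3] = ec$adb
  rot[4] = c$adbe
  rot[5] = $adbec
Sorted (with $ < everything):
  sorted[0] = $adbec  (last char: 'c')
  sorted[1] = adbec$  (last char: '$')
  sorted[2] = bec$ad  (last char: 'd')
  sorted[3] = c$adbe  (last char: 'e')
  sorted[4] = dbec$a  (last char: 'a')
  sorted[5] = ec$adb  (last char: 'b')
Last column: c$deab
Original string S is at sorted index 1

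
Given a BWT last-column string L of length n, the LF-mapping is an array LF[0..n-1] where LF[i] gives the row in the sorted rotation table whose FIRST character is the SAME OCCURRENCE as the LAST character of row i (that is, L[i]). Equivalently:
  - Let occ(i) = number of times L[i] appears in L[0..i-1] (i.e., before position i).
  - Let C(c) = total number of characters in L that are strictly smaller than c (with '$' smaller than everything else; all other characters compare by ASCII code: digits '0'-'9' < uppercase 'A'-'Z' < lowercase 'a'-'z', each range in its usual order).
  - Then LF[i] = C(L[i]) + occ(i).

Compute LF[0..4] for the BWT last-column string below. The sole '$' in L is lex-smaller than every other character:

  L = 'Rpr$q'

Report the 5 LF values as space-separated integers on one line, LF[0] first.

Answer: 1 2 4 0 3

Derivation:
Char counts: '$':1, 'R':1, 'p':1, 'q':1, 'r':1
C (first-col start): C('$')=0, C('R')=1, C('p')=2, C('q')=3, C('r')=4
L[0]='R': occ=0, LF[0]=C('R')+0=1+0=1
L[1]='p': occ=0, LF[1]=C('p')+0=2+0=2
L[2]='r': occ=0, LF[2]=C('r')+0=4+0=4
L[3]='$': occ=0, LF[3]=C('$')+0=0+0=0
L[4]='q': occ=0, LF[4]=C('q')+0=3+0=3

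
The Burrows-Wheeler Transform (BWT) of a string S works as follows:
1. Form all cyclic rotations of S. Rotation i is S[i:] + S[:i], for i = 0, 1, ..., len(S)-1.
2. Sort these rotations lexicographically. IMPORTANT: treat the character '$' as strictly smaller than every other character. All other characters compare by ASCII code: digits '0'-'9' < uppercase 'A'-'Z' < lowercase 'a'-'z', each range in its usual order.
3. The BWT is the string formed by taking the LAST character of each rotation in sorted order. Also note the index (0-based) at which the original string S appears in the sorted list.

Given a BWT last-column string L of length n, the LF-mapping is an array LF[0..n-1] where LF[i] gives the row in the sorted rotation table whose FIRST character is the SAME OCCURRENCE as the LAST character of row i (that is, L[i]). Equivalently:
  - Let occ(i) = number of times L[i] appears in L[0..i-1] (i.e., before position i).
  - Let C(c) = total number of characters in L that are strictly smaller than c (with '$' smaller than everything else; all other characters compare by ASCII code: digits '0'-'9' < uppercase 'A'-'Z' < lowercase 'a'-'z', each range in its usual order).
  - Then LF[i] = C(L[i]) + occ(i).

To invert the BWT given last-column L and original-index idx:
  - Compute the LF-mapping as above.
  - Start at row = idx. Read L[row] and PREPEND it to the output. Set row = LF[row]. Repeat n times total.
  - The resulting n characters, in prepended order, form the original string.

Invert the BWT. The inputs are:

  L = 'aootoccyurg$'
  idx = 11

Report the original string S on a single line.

LF mapping: 1 5 6 9 7 2 3 11 10 8 4 0
Walk LF starting at row 11, prepending L[row]:
  step 1: row=11, L[11]='$', prepend. Next row=LF[11]=0
  step 2: row=0, L[0]='a', prepend. Next row=LF[0]=1
  step 3: row=1, L[1]='o', prepend. Next row=LF[1]=5
  step 4: row=5, L[5]='c', prepend. Next row=LF[5]=2
  step 5: row=2, L[2]='o', prepend. Next row=LF[2]=6
  step 6: row=6, L[6]='c', prepend. Next row=LF[6]=3
  step 7: row=3, L[3]='t', prepend. Next row=LF[3]=9
  step 8: row=9, L[9]='r', prepend. Next row=LF[9]=8
  step 9: row=8, L[8]='u', prepend. Next row=LF[8]=10
  step 10: row=10, L[10]='g', prepend. Next row=LF[10]=4
  step 11: row=4, L[4]='o', prepend. Next row=LF[4]=7
  step 12: row=7, L[7]='y', prepend. Next row=LF[7]=11
Reversed output: yogurtcocoa$

Answer: yogurtcocoa$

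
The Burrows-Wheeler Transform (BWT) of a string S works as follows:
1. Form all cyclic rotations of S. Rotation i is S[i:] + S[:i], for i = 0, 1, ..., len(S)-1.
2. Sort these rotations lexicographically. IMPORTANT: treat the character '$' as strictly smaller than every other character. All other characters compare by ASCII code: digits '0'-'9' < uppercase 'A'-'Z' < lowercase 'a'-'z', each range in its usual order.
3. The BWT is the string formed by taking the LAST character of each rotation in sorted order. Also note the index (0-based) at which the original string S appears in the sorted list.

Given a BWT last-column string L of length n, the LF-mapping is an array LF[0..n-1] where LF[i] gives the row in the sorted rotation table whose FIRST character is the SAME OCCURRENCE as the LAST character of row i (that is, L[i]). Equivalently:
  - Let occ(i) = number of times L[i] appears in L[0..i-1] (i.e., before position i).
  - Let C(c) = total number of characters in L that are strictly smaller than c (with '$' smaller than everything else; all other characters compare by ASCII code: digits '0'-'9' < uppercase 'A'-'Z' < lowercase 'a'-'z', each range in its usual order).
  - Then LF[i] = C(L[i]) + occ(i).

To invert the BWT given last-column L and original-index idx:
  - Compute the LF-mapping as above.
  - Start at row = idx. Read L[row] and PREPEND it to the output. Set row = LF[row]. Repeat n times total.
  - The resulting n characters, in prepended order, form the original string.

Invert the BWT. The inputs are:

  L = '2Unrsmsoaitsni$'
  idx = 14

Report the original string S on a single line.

Answer: transmissionU2$

Derivation:
LF mapping: 1 2 7 10 11 6 12 9 3 4 14 13 8 5 0
Walk LF starting at row 14, prepending L[row]:
  step 1: row=14, L[14]='$', prepend. Next row=LF[14]=0
  step 2: row=0, L[0]='2', prepend. Next row=LF[0]=1
  step 3: row=1, L[1]='U', prepend. Next row=LF[1]=2
  step 4: row=2, L[2]='n', prepend. Next row=LF[2]=7
  step 5: row=7, L[7]='o', prepend. Next row=LF[7]=9
  step 6: row=9, L[9]='i', prepend. Next row=LF[9]=4
  step 7: row=4, L[4]='s', prepend. Next row=LF[4]=11
  step 8: row=11, L[11]='s', prepend. Next row=LF[11]=13
  step 9: row=13, L[13]='i', prepend. Next row=LF[13]=5
  step 10: row=5, L[5]='m', prepend. Next row=LF[5]=6
  step 11: row=6, L[6]='s', prepend. Next row=LF[6]=12
  step 12: row=12, L[12]='n', prepend. Next row=LF[12]=8
  step 13: row=8, L[8]='a', prepend. Next row=LF[8]=3
  step 14: row=3, L[3]='r', prepend. Next row=LF[3]=10
  step 15: row=10, L[10]='t', prepend. Next row=LF[10]=14
Reversed output: transmissionU2$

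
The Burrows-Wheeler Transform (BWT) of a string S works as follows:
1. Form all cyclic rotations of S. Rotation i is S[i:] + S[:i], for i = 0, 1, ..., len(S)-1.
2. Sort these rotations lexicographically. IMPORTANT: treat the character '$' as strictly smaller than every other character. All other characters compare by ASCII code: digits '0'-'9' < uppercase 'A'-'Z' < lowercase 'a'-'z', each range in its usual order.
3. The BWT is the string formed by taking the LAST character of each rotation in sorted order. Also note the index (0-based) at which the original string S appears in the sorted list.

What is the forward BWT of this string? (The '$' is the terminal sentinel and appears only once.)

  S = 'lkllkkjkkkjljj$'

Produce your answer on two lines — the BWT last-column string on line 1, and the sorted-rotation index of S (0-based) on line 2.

Answer: jjlkkkklkjljl$k
13

Derivation:
All 15 rotations (rotation i = S[i:]+S[:i]):
  rot[0] = lkllkkjkkkjljj$
  rot[1] = kllkkjkkkjljj$l
  rot[2] = llkkjkkkjljj$lk
  rot[3] = lkkjkkkjljj$lkl
  rot[4] = kkjkkkjljj$lkll
  rot[5] = kjkkkjljj$lkllk
  rot[6] = jkkkjljj$lkllkk
  rot[7] = kkkjljj$lkllkkj
  rot[8] = kkjljj$lkllkkjk
  rot[9] = kjljj$lkllkkjkk
  rot[10] = jljj$lkllkkjkkk
  rot[11] = ljj$lkllkkjkkkj
  rot[12] = jj$lkllkkjkkkjl
  rot[13] = j$lkllkkjkkkjlj
  rot[14] = $lkllkkjkkkjljj
Sorted (with $ < everything):
  sorted[0] = $lkllkkjkkkjljj  (last char: 'j')
  sorted[1] = j$lkllkkjkkkjlj  (last char: 'j')
  sorted[2] = jj$lkllkkjkkkjl  (last char: 'l')
  sorted[3] = jkkkjljj$lkllkk  (last char: 'k')
  sorted[4] = jljj$lkllkkjkkk  (last char: 'k')
  sorted[5] = kjkkkjljj$lkllk  (last char: 'k')
  sorted[6] = kjljj$lkllkkjkk  (last char: 'k')
  sorted[7] = kkjkkkjljj$lkll  (last char: 'l')
  sorted[8] = kkjljj$lkllkkjk  (last char: 'k')
  sorted[9] = kkkjljj$lkllkkj  (last char: 'j')
  sorted[10] = kllkkjkkkjljj$l  (last char: 'l')
  sorted[11] = ljj$lkllkkjkkkj  (last char: 'j')
  sorted[12] = lkkjkkkjljj$lkl  (last char: 'l')
  sorted[13] = lkllkkjkkkjljj$  (last char: '$')
  sorted[14] = llkkjkkkjljj$lk  (last char: 'k')
Last column: jjlkkkklkjljl$k
Original string S is at sorted index 13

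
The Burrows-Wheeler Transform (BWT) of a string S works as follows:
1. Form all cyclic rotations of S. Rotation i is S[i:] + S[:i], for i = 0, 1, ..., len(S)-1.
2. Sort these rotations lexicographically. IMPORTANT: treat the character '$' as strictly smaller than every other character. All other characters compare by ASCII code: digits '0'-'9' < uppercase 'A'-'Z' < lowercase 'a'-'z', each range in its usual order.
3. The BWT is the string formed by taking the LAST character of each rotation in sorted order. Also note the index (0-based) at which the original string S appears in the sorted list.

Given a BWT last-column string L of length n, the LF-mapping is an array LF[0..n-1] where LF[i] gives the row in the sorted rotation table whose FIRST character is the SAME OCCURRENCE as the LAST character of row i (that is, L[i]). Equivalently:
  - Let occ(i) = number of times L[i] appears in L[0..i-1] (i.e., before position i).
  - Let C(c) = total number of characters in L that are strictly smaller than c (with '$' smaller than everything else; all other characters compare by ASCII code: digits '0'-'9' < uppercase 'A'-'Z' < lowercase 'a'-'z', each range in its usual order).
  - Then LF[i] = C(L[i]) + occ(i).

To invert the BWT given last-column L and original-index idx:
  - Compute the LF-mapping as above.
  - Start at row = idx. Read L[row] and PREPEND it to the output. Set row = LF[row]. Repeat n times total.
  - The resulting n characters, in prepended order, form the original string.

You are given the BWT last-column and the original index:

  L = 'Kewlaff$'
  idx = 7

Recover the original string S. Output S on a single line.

LF mapping: 1 3 7 6 2 4 5 0
Walk LF starting at row 7, prepending L[row]:
  step 1: row=7, L[7]='$', prepend. Next row=LF[7]=0
  step 2: row=0, L[0]='K', prepend. Next row=LF[0]=1
  step 3: row=1, L[1]='e', prepend. Next row=LF[1]=3
  step 4: row=3, L[3]='l', prepend. Next row=LF[3]=6
  step 5: row=6, L[6]='f', prepend. Next row=LF[6]=5
  step 6: row=5, L[5]='f', prepend. Next row=LF[5]=4
  step 7: row=4, L[4]='a', prepend. Next row=LF[4]=2
  step 8: row=2, L[2]='w', prepend. Next row=LF[2]=7
Reversed output: waffleK$

Answer: waffleK$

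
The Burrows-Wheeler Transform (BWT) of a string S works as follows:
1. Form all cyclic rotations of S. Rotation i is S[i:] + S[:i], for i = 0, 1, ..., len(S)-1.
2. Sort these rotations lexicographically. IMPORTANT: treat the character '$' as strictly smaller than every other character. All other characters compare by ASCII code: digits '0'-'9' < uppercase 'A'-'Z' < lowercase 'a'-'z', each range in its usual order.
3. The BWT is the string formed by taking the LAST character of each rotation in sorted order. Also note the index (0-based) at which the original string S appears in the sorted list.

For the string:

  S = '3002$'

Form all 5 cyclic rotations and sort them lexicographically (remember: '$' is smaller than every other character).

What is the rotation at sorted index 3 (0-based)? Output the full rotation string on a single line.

Answer: 2$300

Derivation:
All 5 rotations (rotation i = S[i:]+S[:i]):
  rot[0] = 3002$
  rot[1] = 002$3
  rot[2] = 02$30
  rot[3] = 2$300
  rot[4] = $3002
Sorted (with $ < everything):
  sorted[0] = $3002
  sorted[1] = 002$3
  sorted[2] = 02$30
  sorted[3] = 2$300
  sorted[4] = 3002$
sorted[3] = 2$300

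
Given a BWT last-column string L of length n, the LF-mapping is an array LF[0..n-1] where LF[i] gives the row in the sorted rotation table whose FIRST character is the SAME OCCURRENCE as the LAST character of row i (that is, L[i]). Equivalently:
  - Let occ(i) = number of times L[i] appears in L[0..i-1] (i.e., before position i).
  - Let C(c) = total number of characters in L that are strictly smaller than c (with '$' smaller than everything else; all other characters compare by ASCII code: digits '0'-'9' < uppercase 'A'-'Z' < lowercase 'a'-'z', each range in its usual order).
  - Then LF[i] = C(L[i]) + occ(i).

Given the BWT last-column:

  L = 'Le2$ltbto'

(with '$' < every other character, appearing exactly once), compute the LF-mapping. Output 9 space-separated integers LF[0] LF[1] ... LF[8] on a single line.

Char counts: '$':1, '2':1, 'L':1, 'b':1, 'e':1, 'l':1, 'o':1, 't':2
C (first-col start): C('$')=0, C('2')=1, C('L')=2, C('b')=3, C('e')=4, C('l')=5, C('o')=6, C('t')=7
L[0]='L': occ=0, LF[0]=C('L')+0=2+0=2
L[1]='e': occ=0, LF[1]=C('e')+0=4+0=4
L[2]='2': occ=0, LF[2]=C('2')+0=1+0=1
L[3]='$': occ=0, LF[3]=C('$')+0=0+0=0
L[4]='l': occ=0, LF[4]=C('l')+0=5+0=5
L[5]='t': occ=0, LF[5]=C('t')+0=7+0=7
L[6]='b': occ=0, LF[6]=C('b')+0=3+0=3
L[7]='t': occ=1, LF[7]=C('t')+1=7+1=8
L[8]='o': occ=0, LF[8]=C('o')+0=6+0=6

Answer: 2 4 1 0 5 7 3 8 6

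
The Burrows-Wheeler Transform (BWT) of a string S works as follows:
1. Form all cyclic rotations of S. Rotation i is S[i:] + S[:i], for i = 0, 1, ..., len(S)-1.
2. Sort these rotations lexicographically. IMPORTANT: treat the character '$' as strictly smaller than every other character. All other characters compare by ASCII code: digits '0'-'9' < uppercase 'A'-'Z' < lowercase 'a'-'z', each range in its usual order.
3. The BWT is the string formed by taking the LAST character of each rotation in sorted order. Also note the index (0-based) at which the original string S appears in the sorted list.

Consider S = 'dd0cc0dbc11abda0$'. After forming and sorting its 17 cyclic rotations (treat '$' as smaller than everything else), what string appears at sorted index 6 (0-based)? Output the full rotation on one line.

All 17 rotations (rotation i = S[i:]+S[:i]):
  rot[0] = dd0cc0dbc11abda0$
  rot[1] = d0cc0dbc11abda0$d
  rot[2] = 0cc0dbc11abda0$dd
  rot[3] = cc0dbc11abda0$dd0
  rot[4] = c0dbc11abda0$dd0c
  rot[5] = 0dbc11abda0$dd0cc
  rot[6] = dbc11abda0$dd0cc0
  rot[7] = bc11abda0$dd0cc0d
  rot[8] = c11abda0$dd0cc0db
  rot[9] = 11abda0$dd0cc0dbc
  rot[10] = 1abda0$dd0cc0dbc1
  rot[11] = abda0$dd0cc0dbc11
  rot[12] = bda0$dd0cc0dbc11a
  rot[13] = da0$dd0cc0dbc11ab
  rot[14] = a0$dd0cc0dbc11abd
  rot[15] = 0$dd0cc0dbc11abda
  rot[16] = $dd0cc0dbc11abda0
Sorted (with $ < everything):
  sorted[0] = $dd0cc0dbc11abda0
  sorted[1] = 0$dd0cc0dbc11abda
  sorted[2] = 0cc0dbc11abda0$dd
  sorted[3] = 0dbc11abda0$dd0cc
  sorted[4] = 11abda0$dd0cc0dbc
  sorted[5] = 1abda0$dd0cc0dbc1
  sorted[6] = a0$dd0cc0dbc11abd
  sorted[7] = abda0$dd0cc0dbc11
  sorted[8] = bc11abda0$dd0cc0d
  sorted[9] = bda0$dd0cc0dbc11a
  sorted[10] = c0dbc11abda0$dd0c
  sorted[11] = c11abda0$dd0cc0db
  sorted[12] = cc0dbc11abda0$dd0
  sorted[13] = d0cc0dbc11abda0$d
  sorted[14] = da0$dd0cc0dbc11ab
  sorted[15] = dbc11abda0$dd0cc0
  sorted[16] = dd0cc0dbc11abda0$
sorted[6] = a0$dd0cc0dbc11abd

Answer: a0$dd0cc0dbc11abd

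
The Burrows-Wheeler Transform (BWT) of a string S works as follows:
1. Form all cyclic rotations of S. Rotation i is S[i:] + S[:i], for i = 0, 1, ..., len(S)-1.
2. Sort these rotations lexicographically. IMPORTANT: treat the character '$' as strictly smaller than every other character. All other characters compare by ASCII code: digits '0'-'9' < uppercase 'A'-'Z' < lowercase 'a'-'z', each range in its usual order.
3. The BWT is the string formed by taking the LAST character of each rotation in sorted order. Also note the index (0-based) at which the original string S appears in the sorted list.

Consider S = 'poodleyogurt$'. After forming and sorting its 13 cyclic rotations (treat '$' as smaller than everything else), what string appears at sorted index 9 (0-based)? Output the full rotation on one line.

Answer: rt$poodleyogu

Derivation:
All 13 rotations (rotation i = S[i:]+S[:i]):
  rot[0] = poodleyogurt$
  rot[1] = oodleyogurt$p
  rot[2] = odleyogurt$po
  rot[3] = dleyogurt$poo
  rot[4] = leyogurt$pood
  rot[5] = eyogurt$poodl
  rot[6] = yogurt$poodle
  rot[7] = ogurt$poodley
  rot[8] = gurt$poodleyo
  rot[9] = urt$poodleyog
  rot[10] = rt$poodleyogu
  rot[11] = t$poodleyogur
  rot[12] = $poodleyogurt
Sorted (with $ < everything):
  sorted[0] = $poodleyogurt
  sorted[1] = dleyogurt$poo
  sorted[2] = eyogurt$poodl
  sorted[3] = gurt$poodleyo
  sorted[4] = leyogurt$pood
  sorted[5] = odleyogurt$po
  sorted[6] = ogurt$poodley
  sorted[7] = oodleyogurt$p
  sorted[8] = poodleyogurt$
  sorted[9] = rt$poodleyogu
  sorted[10] = t$poodleyogur
  sorted[11] = urt$poodleyog
  sorted[12] = yogurt$poodle
sorted[9] = rt$poodleyogu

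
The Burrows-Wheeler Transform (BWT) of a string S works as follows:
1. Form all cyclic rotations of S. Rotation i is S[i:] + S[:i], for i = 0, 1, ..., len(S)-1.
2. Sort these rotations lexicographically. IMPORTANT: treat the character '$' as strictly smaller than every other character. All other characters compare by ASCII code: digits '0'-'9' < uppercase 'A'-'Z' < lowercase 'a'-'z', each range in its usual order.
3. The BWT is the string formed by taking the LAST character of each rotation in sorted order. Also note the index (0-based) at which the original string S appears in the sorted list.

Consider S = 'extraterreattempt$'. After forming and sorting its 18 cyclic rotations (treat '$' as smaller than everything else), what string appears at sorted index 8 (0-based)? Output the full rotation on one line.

Answer: pt$extraterreattem

Derivation:
All 18 rotations (rotation i = S[i:]+S[:i]):
  rot[0] = extraterreattempt$
  rot[1] = xtraterreattempt$e
  rot[2] = traterreattempt$ex
  rot[3] = raterreattempt$ext
  rot[4] = aterreattempt$extr
  rot[5] = terreattempt$extra
  rot[6] = erreattempt$extrat
  rot[7] = rreattempt$extrate
  rot[8] = reattempt$extrater
  rot[9] = eattempt$extraterr
  rot[10] = attempt$extraterre
  rot[11] = ttempt$extraterrea
  rot[12] = tempt$extraterreat
  rot[13] = empt$extraterreatt
  rot[14] = mpt$extraterreatte
  rot[15] = pt$extraterreattem
  rot[16] = t$extraterreattemp
  rot[17] = $extraterreattempt
Sorted (with $ < everything):
  sorted[0] = $extraterreattempt
  sorted[1] = aterreattempt$extr
  sorted[2] = attempt$extraterre
  sorted[3] = eattempt$extraterr
  sorted[4] = empt$extraterreatt
  sorted[5] = erreattempt$extrat
  sorted[6] = extraterreattempt$
  sorted[7] = mpt$extraterreatte
  sorted[8] = pt$extraterreattem
  sorted[9] = raterreattempt$ext
  sorted[10] = reattempt$extrater
  sorted[11] = rreattempt$extrate
  sorted[12] = t$extraterreattemp
  sorted[13] = tempt$extraterreat
  sorted[14] = terreattempt$extra
  sorted[15] = traterreattempt$ex
  sorted[16] = ttempt$extraterrea
  sorted[17] = xtraterreattempt$e
sorted[8] = pt$extraterreattem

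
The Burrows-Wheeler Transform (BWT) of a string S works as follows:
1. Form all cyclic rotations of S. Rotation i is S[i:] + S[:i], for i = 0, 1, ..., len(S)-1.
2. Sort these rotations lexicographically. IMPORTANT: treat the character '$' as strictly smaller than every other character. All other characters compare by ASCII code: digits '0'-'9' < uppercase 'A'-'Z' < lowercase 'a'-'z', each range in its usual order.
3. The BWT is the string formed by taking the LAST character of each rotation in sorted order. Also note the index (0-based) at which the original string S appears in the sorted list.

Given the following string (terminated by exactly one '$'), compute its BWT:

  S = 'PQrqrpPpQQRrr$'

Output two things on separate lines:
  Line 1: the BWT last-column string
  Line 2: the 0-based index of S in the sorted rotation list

All 14 rotations (rotation i = S[i:]+S[:i]):
  rot[0] = PQrqrpPpQQRrr$
  rot[1] = QrqrpPpQQRrr$P
  rot[2] = rqrpPpQQRrr$PQ
  rot[3] = qrpPpQQRrr$PQr
  rot[4] = rpPpQQRrr$PQrq
  rot[5] = pPpQQRrr$PQrqr
  rot[6] = PpQQRrr$PQrqrp
  rot[7] = pQQRrr$PQrqrpP
  rot[8] = QQRrr$PQrqrpPp
  rot[9] = QRrr$PQrqrpPpQ
  rot[10] = Rrr$PQrqrpPpQQ
  rot[11] = rr$PQrqrpPpQQR
  rot[12] = r$PQrqrpPpQQRr
  rot[13] = $PQrqrpPpQQRrr
Sorted (with $ < everything):
  sorted[0] = $PQrqrpPpQQRrr  (last char: 'r')
  sorted[1] = PQrqrpPpQQRrr$  (last char: '$')
  sorted[2] = PpQQRrr$PQrqrp  (last char: 'p')
  sorted[3] = QQRrr$PQrqrpPp  (last char: 'p')
  sorted[4] = QRrr$PQrqrpPpQ  (last char: 'Q')
  sorted[5] = QrqrpPpQQRrr$P  (last char: 'P')
  sorted[6] = Rrr$PQrqrpPpQQ  (last char: 'Q')
  sorted[7] = pPpQQRrr$PQrqr  (last char: 'r')
  sorted[8] = pQQRrr$PQrqrpP  (last char: 'P')
  sorted[9] = qrpPpQQRrr$PQr  (last char: 'r')
  sorted[10] = r$PQrqrpPpQQRr  (last char: 'r')
  sorted[11] = rpPpQQRrr$PQrq  (last char: 'q')
  sorted[12] = rqrpPpQQRrr$PQ  (last char: 'Q')
  sorted[13] = rr$PQrqrpPpQQR  (last char: 'R')
Last column: r$ppQPQrPrrqQR
Original string S is at sorted index 1

Answer: r$ppQPQrPrrqQR
1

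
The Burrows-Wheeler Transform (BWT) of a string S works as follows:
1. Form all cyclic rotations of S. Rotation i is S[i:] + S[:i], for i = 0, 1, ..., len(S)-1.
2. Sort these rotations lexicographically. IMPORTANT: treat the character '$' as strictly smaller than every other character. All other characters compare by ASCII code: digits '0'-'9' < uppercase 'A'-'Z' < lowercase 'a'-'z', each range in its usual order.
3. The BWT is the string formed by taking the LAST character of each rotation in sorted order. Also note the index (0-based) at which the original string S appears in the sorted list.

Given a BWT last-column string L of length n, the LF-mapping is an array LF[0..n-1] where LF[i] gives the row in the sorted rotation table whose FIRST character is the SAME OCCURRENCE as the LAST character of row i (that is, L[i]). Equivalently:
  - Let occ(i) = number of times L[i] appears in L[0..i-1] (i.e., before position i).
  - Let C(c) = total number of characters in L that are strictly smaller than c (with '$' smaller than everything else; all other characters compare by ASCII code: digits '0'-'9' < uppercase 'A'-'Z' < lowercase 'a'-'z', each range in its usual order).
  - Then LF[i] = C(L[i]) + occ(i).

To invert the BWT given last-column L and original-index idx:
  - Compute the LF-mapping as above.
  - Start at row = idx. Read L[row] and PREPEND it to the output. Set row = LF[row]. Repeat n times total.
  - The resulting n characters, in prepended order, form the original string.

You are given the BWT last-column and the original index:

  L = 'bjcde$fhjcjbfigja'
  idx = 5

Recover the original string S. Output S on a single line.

Answer: cfijajjgjfdbhecb$

Derivation:
LF mapping: 2 13 4 6 7 0 8 11 14 5 15 3 9 12 10 16 1
Walk LF starting at row 5, prepending L[row]:
  step 1: row=5, L[5]='$', prepend. Next row=LF[5]=0
  step 2: row=0, L[0]='b', prepend. Next row=LF[0]=2
  step 3: row=2, L[2]='c', prepend. Next row=LF[2]=4
  step 4: row=4, L[4]='e', prepend. Next row=LF[4]=7
  step 5: row=7, L[7]='h', prepend. Next row=LF[7]=11
  step 6: row=11, L[11]='b', prepend. Next row=LF[11]=3
  step 7: row=3, L[3]='d', prepend. Next row=LF[3]=6
  step 8: row=6, L[6]='f', prepend. Next row=LF[6]=8
  step 9: row=8, L[8]='j', prepend. Next row=LF[8]=14
  step 10: row=14, L[14]='g', prepend. Next row=LF[14]=10
  step 11: row=10, L[10]='j', prepend. Next row=LF[10]=15
  step 12: row=15, L[15]='j', prepend. Next row=LF[15]=16
  step 13: row=16, L[16]='a', prepend. Next row=LF[16]=1
  step 14: row=1, L[1]='j', prepend. Next row=LF[1]=13
  step 15: row=13, L[13]='i', prepend. Next row=LF[13]=12
  step 16: row=12, L[12]='f', prepend. Next row=LF[12]=9
  step 17: row=9, L[9]='c', prepend. Next row=LF[9]=5
Reversed output: cfijajjgjfdbhecb$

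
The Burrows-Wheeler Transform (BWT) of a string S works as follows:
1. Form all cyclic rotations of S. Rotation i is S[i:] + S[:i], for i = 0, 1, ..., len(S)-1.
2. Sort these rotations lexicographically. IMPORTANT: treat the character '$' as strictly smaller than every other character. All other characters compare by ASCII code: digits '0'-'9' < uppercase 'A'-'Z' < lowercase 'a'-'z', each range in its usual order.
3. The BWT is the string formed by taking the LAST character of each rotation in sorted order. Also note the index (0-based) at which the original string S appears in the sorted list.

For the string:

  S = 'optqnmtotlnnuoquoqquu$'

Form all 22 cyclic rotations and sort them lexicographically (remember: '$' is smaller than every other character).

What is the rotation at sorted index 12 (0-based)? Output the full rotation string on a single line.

All 22 rotations (rotation i = S[i:]+S[:i]):
  rot[0] = optqnmtotlnnuoquoqquu$
  rot[1] = ptqnmtotlnnuoquoqquu$o
  rot[2] = tqnmtotlnnuoquoqquu$op
  rot[3] = qnmtotlnnuoquoqquu$opt
  rot[4] = nmtotlnnuoquoqquu$optq
  rot[5] = mtotlnnuoquoqquu$optqn
  rot[6] = totlnnuoquoqquu$optqnm
  rot[7] = otlnnuoquoqquu$optqnmt
  rot[8] = tlnnuoquoqquu$optqnmto
  rot[9] = lnnuoquoqquu$optqnmtot
  rot[10] = nnuoquoqquu$optqnmtotl
  rot[11] = nuoquoqquu$optqnmtotln
  rot[12] = uoquoqquu$optqnmtotlnn
  rot[13] = oquoqquu$optqnmtotlnnu
  rot[14] = quoqquu$optqnmtotlnnuo
  rot[15] = uoqquu$optqnmtotlnnuoq
  rot[16] = oqquu$optqnmtotlnnuoqu
  rot[17] = qquu$optqnmtotlnnuoquo
  rot[18] = quu$optqnmtotlnnuoquoq
  rot[19] = uu$optqnmtotlnnuoquoqq
  rot[20] = u$optqnmtotlnnuoquoqqu
  rot[21] = $optqnmtotlnnuoquoqquu
Sorted (with $ < everything):
  sorted[0] = $optqnmtotlnnuoquoqquu
  sorted[1] = lnnuoquoqquu$optqnmtot
  sorted[2] = mtotlnnuoquoqquu$optqn
  sorted[3] = nmtotlnnuoquoqquu$optq
  sorted[4] = nnuoquoqquu$optqnmtotl
  sorted[5] = nuoquoqquu$optqnmtotln
  sorted[6] = optqnmtotlnnuoquoqquu$
  sorted[7] = oqquu$optqnmtotlnnuoqu
  sorted[8] = oquoqquu$optqnmtotlnnu
  sorted[9] = otlnnuoquoqquu$optqnmt
  sorted[10] = ptqnmtotlnnuoquoqquu$o
  sorted[11] = qnmtotlnnuoquoqquu$opt
  sorted[12] = qquu$optqnmtotlnnuoquo
  sorted[13] = quoqquu$optqnmtotlnnuo
  sorted[14] = quu$optqnmtotlnnuoquoq
  sorted[15] = tlnnuoquoqquu$optqnmto
  sorted[16] = totlnnuoquoqquu$optqnm
  sorted[17] = tqnmtotlnnuoquoqquu$op
  sorted[18] = u$optqnmtotlnnuoquoqqu
  sorted[19] = uoqquu$optqnmtotlnnuoq
  sorted[20] = uoquoqquu$optqnmtotlnn
  sorted[21] = uu$optqnmtotlnnuoquoqq
sorted[12] = qquu$optqnmtotlnnuoquo

Answer: qquu$optqnmtotlnnuoquo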